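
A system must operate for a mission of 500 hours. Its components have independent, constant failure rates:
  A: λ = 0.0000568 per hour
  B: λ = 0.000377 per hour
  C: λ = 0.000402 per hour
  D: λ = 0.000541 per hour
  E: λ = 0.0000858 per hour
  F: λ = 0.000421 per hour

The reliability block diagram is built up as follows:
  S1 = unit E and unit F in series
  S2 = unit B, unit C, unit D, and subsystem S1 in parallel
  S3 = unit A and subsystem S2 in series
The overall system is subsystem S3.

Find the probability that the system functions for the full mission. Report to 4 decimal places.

0.9704

R(A) = exp(−0.0000568 × 500) = 0.971999
R(B) = exp(−0.000377 × 500) = 0.828201
R(C) = exp(−0.000402 × 500) = 0.817912
R(D) = exp(−0.000541 × 500) = 0.762998
R(E) = exp(−0.0000858 × 500) = 0.958007
R(F) = exp(−0.000421 × 500) = 0.810179
Series (E and F): 0.958007 × 0.810179 = 0.776157
Parallel (B, C, D, and [0.776157]): 1 − (1 − 0.828201)(1 − 0.817912)(1 − 0.762998)(1 − 0.776157) = 0.998340
Series (A and [0.998340]): 0.971999 × 0.998340 = 0.9704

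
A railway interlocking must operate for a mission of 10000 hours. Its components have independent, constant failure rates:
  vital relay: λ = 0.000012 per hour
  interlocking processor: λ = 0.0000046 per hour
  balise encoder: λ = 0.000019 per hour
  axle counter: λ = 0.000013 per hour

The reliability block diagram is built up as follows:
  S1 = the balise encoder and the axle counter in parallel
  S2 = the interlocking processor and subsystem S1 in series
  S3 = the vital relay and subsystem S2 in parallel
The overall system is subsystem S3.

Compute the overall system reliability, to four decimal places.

R(vital relay) = exp(−0.000012 × 10000) = 0.886920
R(interlocking processor) = exp(−0.0000046 × 10000) = 0.955042
R(balise encoder) = exp(−0.000019 × 10000) = 0.826959
R(axle counter) = exp(−0.000013 × 10000) = 0.878095
Parallel (balise encoder and axle counter): 1 − (1 − 0.826959)(1 − 0.878095) = 0.978905
Series (interlocking processor and [0.978905]): 0.955042 × 0.978905 = 0.934895
Parallel (vital relay and [0.934895]): 1 − (1 − 0.886920)(1 − 0.934895) = 0.9926

0.9926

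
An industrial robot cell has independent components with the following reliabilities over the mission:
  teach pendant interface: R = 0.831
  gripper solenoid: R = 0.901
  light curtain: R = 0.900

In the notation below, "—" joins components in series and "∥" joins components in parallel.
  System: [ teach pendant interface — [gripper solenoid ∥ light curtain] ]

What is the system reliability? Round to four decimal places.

Parallel (gripper solenoid and light curtain): 1 − (1 − 0.901000)(1 − 0.900000) = 0.990100
Series (teach pendant interface and [0.990100]): 0.831000 × 0.990100 = 0.8228

0.8228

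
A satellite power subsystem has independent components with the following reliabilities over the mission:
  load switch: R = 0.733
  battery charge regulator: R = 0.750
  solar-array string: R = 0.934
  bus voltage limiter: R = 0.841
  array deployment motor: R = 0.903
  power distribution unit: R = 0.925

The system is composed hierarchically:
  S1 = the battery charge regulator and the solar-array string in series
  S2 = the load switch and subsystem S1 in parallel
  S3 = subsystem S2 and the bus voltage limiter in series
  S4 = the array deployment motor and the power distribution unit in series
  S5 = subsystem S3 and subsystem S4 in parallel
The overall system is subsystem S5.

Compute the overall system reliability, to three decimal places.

0.963

Series (battery charge regulator and solar-array string): 0.75000 × 0.93400 = 0.70050
Parallel (load switch and [0.70050]): 1 − (1 − 0.73300)(1 − 0.70050) = 0.92003
Series ([0.92003] and bus voltage limiter): 0.92003 × 0.84100 = 0.77375
Series (array deployment motor and power distribution unit): 0.90300 × 0.92500 = 0.83528
Parallel ([0.77375] and [0.83528]): 1 − (1 − 0.77375)(1 − 0.83528) = 0.963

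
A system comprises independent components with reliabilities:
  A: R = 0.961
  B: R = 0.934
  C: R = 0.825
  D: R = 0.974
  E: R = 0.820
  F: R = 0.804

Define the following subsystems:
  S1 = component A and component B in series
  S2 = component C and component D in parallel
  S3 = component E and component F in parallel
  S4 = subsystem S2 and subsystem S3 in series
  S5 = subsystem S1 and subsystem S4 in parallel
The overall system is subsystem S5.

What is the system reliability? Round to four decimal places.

Series (A and B): 0.961000 × 0.934000 = 0.897574
Parallel (C and D): 1 − (1 − 0.825000)(1 − 0.974000) = 0.995450
Parallel (E and F): 1 − (1 − 0.820000)(1 − 0.804000) = 0.964720
Series ([0.995450] and [0.964720]): 0.995450 × 0.964720 = 0.960331
Parallel ([0.897574] and [0.960331]): 1 − (1 − 0.897574)(1 − 0.960331) = 0.9959

0.9959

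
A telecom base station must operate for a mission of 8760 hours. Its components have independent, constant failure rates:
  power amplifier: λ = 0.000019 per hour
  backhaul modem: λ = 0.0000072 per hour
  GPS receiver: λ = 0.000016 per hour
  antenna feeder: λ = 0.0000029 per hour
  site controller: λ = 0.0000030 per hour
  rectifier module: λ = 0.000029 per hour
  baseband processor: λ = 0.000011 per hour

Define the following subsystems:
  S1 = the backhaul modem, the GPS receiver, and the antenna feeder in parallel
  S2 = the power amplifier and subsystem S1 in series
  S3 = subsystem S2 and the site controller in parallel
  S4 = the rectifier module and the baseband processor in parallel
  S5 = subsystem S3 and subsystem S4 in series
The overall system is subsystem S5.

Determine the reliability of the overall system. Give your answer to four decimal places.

R(power amplifier) = exp(−0.000019 × 8760) = 0.846674
R(backhaul modem) = exp(−0.0000072 × 8760) = 0.938876
R(GPS receiver) = exp(−0.000016 × 8760) = 0.869219
R(antenna feeder) = exp(−0.0000029 × 8760) = 0.974916
R(site controller) = exp(−0.0000030 × 8760) = 0.974062
R(rectifier module) = exp(−0.000029 × 8760) = 0.775661
R(baseband processor) = exp(−0.000011 × 8760) = 0.908137
Parallel (backhaul modem, GPS receiver, and antenna feeder): 1 − (1 − 0.938876)(1 − 0.869219)(1 − 0.974916) = 0.999799
Series (power amplifier and [0.999799]): 0.846674 × 0.999799 = 0.846504
Parallel ([0.846504] and site controller): 1 − (1 − 0.846504)(1 − 0.974062) = 0.996019
Parallel (rectifier module and baseband processor): 1 − (1 − 0.775661)(1 − 0.908137) = 0.979392
Series ([0.996019] and [0.979392]): 0.996019 × 0.979392 = 0.9755

0.9755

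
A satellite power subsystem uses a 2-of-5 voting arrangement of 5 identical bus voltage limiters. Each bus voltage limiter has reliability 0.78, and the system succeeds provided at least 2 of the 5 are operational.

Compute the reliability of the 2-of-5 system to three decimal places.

0.990

R = Σ_{i=2}^{5} C(5,i) p^i (1−p)^{5−i} with p = 0.78
C(5,2)·0.78^2·0.22^3 = 0.06478
C(5,3)·0.78^3·0.22^2 = 0.22968
C(5,4)·0.78^4·0.22^1 = 0.40717
C(5,5)·0.78^5·0.22^0 = 0.28872
Sum = 0.990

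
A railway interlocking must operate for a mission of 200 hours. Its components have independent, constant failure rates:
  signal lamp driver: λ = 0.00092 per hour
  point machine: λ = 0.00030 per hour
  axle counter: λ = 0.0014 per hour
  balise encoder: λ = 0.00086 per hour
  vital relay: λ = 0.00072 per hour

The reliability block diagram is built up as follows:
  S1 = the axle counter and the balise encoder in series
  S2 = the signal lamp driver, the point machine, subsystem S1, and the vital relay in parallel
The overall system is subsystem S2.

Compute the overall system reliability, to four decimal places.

0.9995

R(signal lamp driver) = exp(−0.00092 × 200) = 0.831936
R(point machine) = exp(−0.00030 × 200) = 0.941765
R(axle counter) = exp(−0.0014 × 200) = 0.755784
R(balise encoder) = exp(−0.00086 × 200) = 0.841979
R(vital relay) = exp(−0.00072 × 200) = 0.865888
Series (axle counter and balise encoder): 0.755784 × 0.841979 = 0.636354
Parallel (signal lamp driver, point machine, [0.636354], and vital relay): 1 − (1 − 0.831936)(1 − 0.941765)(1 − 0.636354)(1 − 0.865888) = 0.9995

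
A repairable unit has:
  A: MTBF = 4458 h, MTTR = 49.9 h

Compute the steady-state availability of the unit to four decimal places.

0.9889

A(A) = MTBF/(MTBF+MTTR) = 4458/(4458+49.9) = 0.9889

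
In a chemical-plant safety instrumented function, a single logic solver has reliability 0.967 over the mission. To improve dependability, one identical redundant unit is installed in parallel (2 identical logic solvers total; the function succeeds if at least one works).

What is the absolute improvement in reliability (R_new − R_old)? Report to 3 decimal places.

R_before = 0.967
R_after = 1 − (1 − 0.967)^2 = 0.999
ΔR = 0.999 − 0.967 = 0.032

0.032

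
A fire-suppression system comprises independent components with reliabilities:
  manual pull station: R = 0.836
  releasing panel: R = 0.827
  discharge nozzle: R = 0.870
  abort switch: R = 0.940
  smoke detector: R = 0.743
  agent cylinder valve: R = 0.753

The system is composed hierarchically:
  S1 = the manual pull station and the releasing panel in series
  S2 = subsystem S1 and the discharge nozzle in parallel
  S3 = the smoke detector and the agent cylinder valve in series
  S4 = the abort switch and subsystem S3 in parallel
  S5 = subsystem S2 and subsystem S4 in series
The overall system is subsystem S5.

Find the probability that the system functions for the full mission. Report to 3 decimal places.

0.935

Series (manual pull station and releasing panel): 0.83600 × 0.82700 = 0.69137
Parallel ([0.69137] and discharge nozzle): 1 − (1 − 0.69137)(1 − 0.87000) = 0.95988
Series (smoke detector and agent cylinder valve): 0.74300 × 0.75300 = 0.55948
Parallel (abort switch and [0.55948]): 1 − (1 − 0.94000)(1 − 0.55948) = 0.97357
Series ([0.95988] and [0.97357]): 0.95988 × 0.97357 = 0.935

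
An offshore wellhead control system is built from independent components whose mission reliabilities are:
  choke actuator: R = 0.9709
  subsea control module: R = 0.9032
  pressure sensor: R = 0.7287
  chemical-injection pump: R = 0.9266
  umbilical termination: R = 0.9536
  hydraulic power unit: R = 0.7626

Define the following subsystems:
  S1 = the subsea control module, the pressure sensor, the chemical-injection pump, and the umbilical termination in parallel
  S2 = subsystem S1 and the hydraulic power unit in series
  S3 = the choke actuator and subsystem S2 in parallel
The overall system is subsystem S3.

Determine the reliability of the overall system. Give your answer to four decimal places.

0.9931

Parallel (subsea control module, pressure sensor, chemical-injection pump, and umbilical termination): 1 − (1 − 0.903200)(1 − 0.728700)(1 − 0.926600)(1 − 0.953600) = 0.999911
Series ([0.999911] and hydraulic power unit): 0.999911 × 0.762600 = 0.762532
Parallel (choke actuator and [0.762532]): 1 − (1 − 0.970900)(1 − 0.762532) = 0.9931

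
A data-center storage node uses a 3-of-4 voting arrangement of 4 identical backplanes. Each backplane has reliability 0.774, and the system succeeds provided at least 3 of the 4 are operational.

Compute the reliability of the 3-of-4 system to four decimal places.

R = Σ_{i=3}^{4} C(4,i) p^i (1−p)^{4−i} with p = 0.774
C(4,3)·0.774^3·0.226^1 = 0.419171
C(4,4)·0.774^4·0.226^0 = 0.358892
Sum = 0.7781

0.7781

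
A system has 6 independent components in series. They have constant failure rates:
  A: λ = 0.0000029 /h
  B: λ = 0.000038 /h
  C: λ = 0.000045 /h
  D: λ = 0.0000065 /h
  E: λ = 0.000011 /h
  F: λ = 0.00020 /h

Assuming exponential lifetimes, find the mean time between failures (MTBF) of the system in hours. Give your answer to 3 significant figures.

3300

Series of exponential components: λ_sys = Σ λ_i
λ_sys = 0.0000029 + 0.000038 + 0.000045 + 0.0000065 + 0.000011 + 0.00020 = 3.0340e-04 /h
MTBF = 1 / λ_sys = 3300 h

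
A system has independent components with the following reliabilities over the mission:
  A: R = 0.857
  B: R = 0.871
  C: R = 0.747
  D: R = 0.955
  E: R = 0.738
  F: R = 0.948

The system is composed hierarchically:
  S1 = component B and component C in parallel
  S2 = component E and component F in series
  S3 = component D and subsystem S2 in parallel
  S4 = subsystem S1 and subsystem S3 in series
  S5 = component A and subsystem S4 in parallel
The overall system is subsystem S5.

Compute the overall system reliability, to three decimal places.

0.993

Parallel (B and C): 1 − (1 − 0.87100)(1 − 0.74700) = 0.96736
Series (E and F): 0.73800 × 0.94800 = 0.69962
Parallel (D and [0.69962]): 1 − (1 − 0.95500)(1 − 0.69962) = 0.98648
Series ([0.96736] and [0.98648]): 0.96736 × 0.98648 = 0.95428
Parallel (A and [0.95428]): 1 − (1 − 0.85700)(1 − 0.95428) = 0.993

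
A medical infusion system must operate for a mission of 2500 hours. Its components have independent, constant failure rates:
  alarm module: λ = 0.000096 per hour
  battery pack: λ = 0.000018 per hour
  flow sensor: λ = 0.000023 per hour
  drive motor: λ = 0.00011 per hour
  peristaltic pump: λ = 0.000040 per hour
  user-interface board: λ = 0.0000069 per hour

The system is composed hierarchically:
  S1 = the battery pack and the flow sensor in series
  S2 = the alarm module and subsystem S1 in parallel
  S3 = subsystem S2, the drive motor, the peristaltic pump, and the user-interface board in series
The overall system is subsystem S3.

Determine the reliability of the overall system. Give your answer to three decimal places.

0.661

R(alarm module) = exp(−0.000096 × 2500) = 0.78663
R(battery pack) = exp(−0.000018 × 2500) = 0.95600
R(flow sensor) = exp(−0.000023 × 2500) = 0.94412
R(drive motor) = exp(−0.00011 × 2500) = 0.75957
R(peristaltic pump) = exp(−0.000040 × 2500) = 0.90484
R(user-interface board) = exp(−0.0000069 × 2500) = 0.98290
Series (battery pack and flow sensor): 0.95600 × 0.94412 = 0.90258
Parallel (alarm module and [0.90258]): 1 − (1 − 0.78663)(1 − 0.90258) = 0.97921
Series ([0.97921], drive motor, peristaltic pump, and user-interface board): 0.97921 × 0.75957 × 0.90484 × 0.98290 = 0.661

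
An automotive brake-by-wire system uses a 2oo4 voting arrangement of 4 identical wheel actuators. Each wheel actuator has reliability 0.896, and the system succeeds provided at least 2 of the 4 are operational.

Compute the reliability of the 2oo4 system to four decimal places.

0.9959

R = Σ_{i=2}^{4} C(4,i) p^i (1−p)^{4−i} with p = 0.896
C(4,2)·0.896^2·0.104^2 = 0.052100
C(4,3)·0.896^3·0.104^1 = 0.299238
C(4,4)·0.896^4·0.104^0 = 0.644514
Sum = 0.9959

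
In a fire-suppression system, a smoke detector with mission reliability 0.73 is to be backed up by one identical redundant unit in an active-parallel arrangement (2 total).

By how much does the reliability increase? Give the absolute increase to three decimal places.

R_before = 0.73
R_after = 1 − (1 − 0.73)^2 = 0.927
ΔR = 0.927 − 0.73 = 0.197

0.197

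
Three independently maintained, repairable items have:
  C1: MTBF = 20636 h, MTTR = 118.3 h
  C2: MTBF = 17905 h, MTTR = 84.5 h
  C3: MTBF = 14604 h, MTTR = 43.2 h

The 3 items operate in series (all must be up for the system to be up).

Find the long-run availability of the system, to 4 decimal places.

A(C1) = MTBF/(MTBF+MTTR) = 20636/(20636+118.3) = 0.994300
A(C2) = MTBF/(MTBF+MTTR) = 17905/(17905+84.5) = 0.995303
A(C3) = MTBF/(MTBF+MTTR) = 14604/(14604+43.2) = 0.997051
Series availability: 0.994300 × 0.995303 × 0.997051 = 0.9867

0.9867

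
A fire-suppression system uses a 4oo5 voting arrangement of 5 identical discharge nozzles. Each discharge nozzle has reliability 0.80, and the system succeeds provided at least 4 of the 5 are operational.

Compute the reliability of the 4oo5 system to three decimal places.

0.737

R = Σ_{i=4}^{5} C(5,i) p^i (1−p)^{5−i} with p = 0.80
C(5,4)·0.80^4·0.20^1 = 0.40960
C(5,5)·0.80^5·0.20^0 = 0.32768
Sum = 0.737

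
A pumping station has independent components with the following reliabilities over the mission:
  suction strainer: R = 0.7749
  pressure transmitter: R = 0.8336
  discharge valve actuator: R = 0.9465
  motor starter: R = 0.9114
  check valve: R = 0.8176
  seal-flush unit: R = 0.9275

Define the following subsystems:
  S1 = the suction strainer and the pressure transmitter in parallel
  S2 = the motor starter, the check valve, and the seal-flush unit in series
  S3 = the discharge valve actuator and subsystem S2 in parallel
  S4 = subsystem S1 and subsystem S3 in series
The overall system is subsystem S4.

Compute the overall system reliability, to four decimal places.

Parallel (suction strainer and pressure transmitter): 1 − (1 − 0.774900)(1 − 0.833600) = 0.962543
Series (motor starter, check valve, and seal-flush unit): 0.911400 × 0.817600 × 0.927500 = 0.691136
Parallel (discharge valve actuator and [0.691136]): 1 − (1 − 0.946500)(1 − 0.691136) = 0.983476
Series ([0.962543] and [0.983476]): 0.962543 × 0.983476 = 0.9466

0.9466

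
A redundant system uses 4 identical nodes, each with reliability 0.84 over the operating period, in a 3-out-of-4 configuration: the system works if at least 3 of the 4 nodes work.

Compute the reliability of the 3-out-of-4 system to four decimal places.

R = Σ_{i=3}^{4} C(4,i) p^i (1−p)^{4−i} with p = 0.84
C(4,3)·0.84^3·0.16^1 = 0.379331
C(4,4)·0.84^4·0.16^0 = 0.497871
Sum = 0.8772

0.8772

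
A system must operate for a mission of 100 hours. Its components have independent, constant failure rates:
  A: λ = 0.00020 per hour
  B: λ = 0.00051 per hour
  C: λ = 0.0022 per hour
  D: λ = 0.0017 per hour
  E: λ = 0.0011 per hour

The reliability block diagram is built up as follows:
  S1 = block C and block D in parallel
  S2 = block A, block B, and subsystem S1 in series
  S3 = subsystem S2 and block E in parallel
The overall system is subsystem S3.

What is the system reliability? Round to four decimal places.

R(A) = exp(−0.00020 × 100) = 0.980199
R(B) = exp(−0.00051 × 100) = 0.950279
R(C) = exp(−0.0022 × 100) = 0.802519
R(D) = exp(−0.0017 × 100) = 0.843665
R(E) = exp(−0.0011 × 100) = 0.895834
Parallel (C and D): 1 − (1 − 0.802519)(1 − 0.843665) = 0.969127
Series (A, B, and [0.969127]): 0.980199 × 0.950279 × 0.969127 = 0.902705
Parallel ([0.902705] and E): 1 − (1 − 0.902705)(1 − 0.895834) = 0.9899

0.9899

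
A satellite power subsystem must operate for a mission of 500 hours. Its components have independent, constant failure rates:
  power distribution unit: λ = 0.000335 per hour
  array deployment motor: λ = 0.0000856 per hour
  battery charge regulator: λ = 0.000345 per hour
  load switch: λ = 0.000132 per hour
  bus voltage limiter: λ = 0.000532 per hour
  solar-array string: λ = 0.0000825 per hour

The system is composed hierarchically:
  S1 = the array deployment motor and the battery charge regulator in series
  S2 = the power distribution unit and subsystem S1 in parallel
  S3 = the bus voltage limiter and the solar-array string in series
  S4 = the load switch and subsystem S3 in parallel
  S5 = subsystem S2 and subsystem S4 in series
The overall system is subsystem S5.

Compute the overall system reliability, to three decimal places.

0.954

R(power distribution unit) = exp(−0.000335 × 500) = 0.84578
R(array deployment motor) = exp(−0.0000856 × 500) = 0.95810
R(battery charge regulator) = exp(−0.000345 × 500) = 0.84156
R(load switch) = exp(−0.000132 × 500) = 0.93613
R(bus voltage limiter) = exp(−0.000532 × 500) = 0.76644
R(solar-array string) = exp(−0.0000825 × 500) = 0.95959
Series (array deployment motor and battery charge regulator): 0.95810 × 0.84156 = 0.80630
Parallel (power distribution unit and [0.80630]): 1 − (1 − 0.84578)(1 − 0.80630) = 0.97013
Series (bus voltage limiter and solar-array string): 0.76644 × 0.95959 = 0.73547
Parallel (load switch and [0.73547]): 1 − (1 − 0.93613)(1 − 0.73547) = 0.98310
Series ([0.97013] and [0.98310]): 0.97013 × 0.98310 = 0.954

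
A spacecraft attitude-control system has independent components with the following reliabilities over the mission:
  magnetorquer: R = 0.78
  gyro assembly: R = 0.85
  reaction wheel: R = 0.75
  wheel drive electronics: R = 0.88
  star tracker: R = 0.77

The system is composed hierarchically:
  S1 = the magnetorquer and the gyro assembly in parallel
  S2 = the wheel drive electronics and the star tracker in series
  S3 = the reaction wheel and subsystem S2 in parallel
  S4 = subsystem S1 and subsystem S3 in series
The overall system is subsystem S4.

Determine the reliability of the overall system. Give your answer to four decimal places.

Parallel (magnetorquer and gyro assembly): 1 − (1 − 0.780000)(1 − 0.850000) = 0.967000
Series (wheel drive electronics and star tracker): 0.880000 × 0.770000 = 0.677600
Parallel (reaction wheel and [0.677600]): 1 − (1 − 0.750000)(1 − 0.677600) = 0.919400
Series ([0.967000] and [0.919400]): 0.967000 × 0.919400 = 0.8891

0.8891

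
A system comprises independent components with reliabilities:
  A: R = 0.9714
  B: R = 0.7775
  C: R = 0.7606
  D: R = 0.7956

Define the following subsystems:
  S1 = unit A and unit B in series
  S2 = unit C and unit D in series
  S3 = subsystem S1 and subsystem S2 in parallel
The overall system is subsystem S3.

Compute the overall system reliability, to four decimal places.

0.9034

Series (A and B): 0.971400 × 0.777500 = 0.755264
Series (C and D): 0.760600 × 0.795600 = 0.605133
Parallel ([0.755264] and [0.605133]): 1 − (1 − 0.755264)(1 − 0.605133) = 0.9034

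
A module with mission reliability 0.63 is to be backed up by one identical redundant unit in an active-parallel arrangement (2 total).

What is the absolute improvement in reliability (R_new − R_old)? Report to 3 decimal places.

R_before = 0.63
R_after = 1 − (1 − 0.63)^2 = 0.863
ΔR = 0.863 − 0.63 = 0.233

0.233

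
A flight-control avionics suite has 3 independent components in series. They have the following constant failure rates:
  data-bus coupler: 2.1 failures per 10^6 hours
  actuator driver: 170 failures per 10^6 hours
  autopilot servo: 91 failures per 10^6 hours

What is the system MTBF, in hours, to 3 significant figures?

Series of exponential components: λ_sys = Σ λ_i
λ_sys = 0.0000021 + 0.00017 + 0.000091 = 2.6310e-04 /h
MTBF = 1 / λ_sys = 3800 h

3800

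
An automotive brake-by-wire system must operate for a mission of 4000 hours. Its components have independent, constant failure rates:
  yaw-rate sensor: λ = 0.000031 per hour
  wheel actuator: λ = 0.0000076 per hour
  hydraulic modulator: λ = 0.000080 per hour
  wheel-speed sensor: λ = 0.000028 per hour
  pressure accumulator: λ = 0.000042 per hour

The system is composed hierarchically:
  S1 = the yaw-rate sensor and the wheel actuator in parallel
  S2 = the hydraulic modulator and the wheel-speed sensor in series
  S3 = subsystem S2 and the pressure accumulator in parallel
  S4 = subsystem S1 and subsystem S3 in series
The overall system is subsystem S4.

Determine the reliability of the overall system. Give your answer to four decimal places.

0.9424

R(yaw-rate sensor) = exp(−0.000031 × 4000) = 0.883380
R(wheel actuator) = exp(−0.0000076 × 4000) = 0.970057
R(hydraulic modulator) = exp(−0.000080 × 4000) = 0.726149
R(wheel-speed sensor) = exp(−0.000028 × 4000) = 0.894044
R(pressure accumulator) = exp(−0.000042 × 4000) = 0.845354
Parallel (yaw-rate sensor and wheel actuator): 1 − (1 − 0.883380)(1 − 0.970057) = 0.996508
Series (hydraulic modulator and wheel-speed sensor): 0.726149 × 0.894044 = 0.649209
Parallel ([0.649209] and pressure accumulator): 1 − (1 − 0.649209)(1 − 0.845354) = 0.945752
Series ([0.996508] and [0.945752]): 0.996508 × 0.945752 = 0.9424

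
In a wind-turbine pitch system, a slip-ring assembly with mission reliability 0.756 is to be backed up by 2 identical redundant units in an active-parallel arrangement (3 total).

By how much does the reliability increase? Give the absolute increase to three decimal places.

R_before = 0.756
R_after = 1 − (1 − 0.756)^3 = 0.985
ΔR = 0.985 − 0.756 = 0.229

0.229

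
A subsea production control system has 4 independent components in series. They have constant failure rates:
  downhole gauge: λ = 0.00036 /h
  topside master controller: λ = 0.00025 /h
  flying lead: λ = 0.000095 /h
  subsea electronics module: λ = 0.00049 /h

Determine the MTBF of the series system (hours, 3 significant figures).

837

Series of exponential components: λ_sys = Σ λ_i
λ_sys = 0.00036 + 0.00025 + 0.000095 + 0.00049 = 1.1950e-03 /h
MTBF = 1 / λ_sys = 837 h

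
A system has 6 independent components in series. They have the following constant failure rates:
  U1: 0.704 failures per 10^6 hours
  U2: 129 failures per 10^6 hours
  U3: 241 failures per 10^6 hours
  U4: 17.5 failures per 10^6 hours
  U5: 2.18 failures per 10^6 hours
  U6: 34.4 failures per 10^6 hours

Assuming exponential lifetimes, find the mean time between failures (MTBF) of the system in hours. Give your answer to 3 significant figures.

Series of exponential components: λ_sys = Σ λ_i
λ_sys = 0.000000704 + 0.000129 + 0.000241 + 0.0000175 + 0.00000218 + 0.0000344 = 4.2478e-04 /h
MTBF = 1 / λ_sys = 2350 h

2350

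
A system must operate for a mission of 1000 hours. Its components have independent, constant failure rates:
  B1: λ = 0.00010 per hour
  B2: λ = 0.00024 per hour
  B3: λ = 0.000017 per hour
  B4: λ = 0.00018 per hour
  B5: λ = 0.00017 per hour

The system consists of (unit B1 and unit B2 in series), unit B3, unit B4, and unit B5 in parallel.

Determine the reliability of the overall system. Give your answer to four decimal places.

0.9999

R(B1) = exp(−0.00010 × 1000) = 0.904837
R(B2) = exp(−0.00024 × 1000) = 0.786628
R(B3) = exp(−0.000017 × 1000) = 0.983144
R(B4) = exp(−0.00018 × 1000) = 0.835270
R(B5) = exp(−0.00017 × 1000) = 0.843665
Series (B1 and B2): 0.904837 × 0.786628 = 0.711770
Parallel ([0.711770], B3, B4, and B5): 1 − (1 − 0.711770)(1 − 0.983144)(1 − 0.835270)(1 − 0.843665) = 0.9999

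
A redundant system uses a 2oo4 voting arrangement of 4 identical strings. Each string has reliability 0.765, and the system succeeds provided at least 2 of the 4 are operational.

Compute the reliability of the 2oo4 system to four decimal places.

R = Σ_{i=2}^{4} C(4,i) p^i (1−p)^{4−i} with p = 0.765
C(4,2)·0.765^2·0.235^2 = 0.193914
C(4,3)·0.765^3·0.235^1 = 0.420835
C(4,4)·0.765^4·0.235^0 = 0.342488
Sum = 0.9572

0.9572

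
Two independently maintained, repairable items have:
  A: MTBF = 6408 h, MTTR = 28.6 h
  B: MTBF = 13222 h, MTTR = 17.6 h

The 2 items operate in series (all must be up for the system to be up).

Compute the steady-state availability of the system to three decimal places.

A(A) = MTBF/(MTBF+MTTR) = 6408/(6408+28.6) = 0.995557
A(B) = MTBF/(MTBF+MTTR) = 13222/(13222+17.6) = 0.998671
Series availability: 0.995557 × 0.998671 = 0.994

0.994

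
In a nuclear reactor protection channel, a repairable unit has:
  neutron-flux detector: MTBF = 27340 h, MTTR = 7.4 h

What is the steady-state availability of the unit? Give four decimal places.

A(neutron-flux detector) = MTBF/(MTBF+MTTR) = 27340/(27340+7.4) = 0.9997

0.9997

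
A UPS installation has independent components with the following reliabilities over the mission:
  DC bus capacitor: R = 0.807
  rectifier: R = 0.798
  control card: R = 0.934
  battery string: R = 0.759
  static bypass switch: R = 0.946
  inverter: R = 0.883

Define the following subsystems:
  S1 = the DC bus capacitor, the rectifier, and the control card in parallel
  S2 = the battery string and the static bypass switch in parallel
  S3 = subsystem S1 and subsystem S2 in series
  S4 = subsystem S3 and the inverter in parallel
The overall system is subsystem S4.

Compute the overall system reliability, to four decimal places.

0.9982

Parallel (DC bus capacitor, rectifier, and control card): 1 − (1 − 0.807000)(1 − 0.798000)(1 − 0.934000) = 0.997427
Parallel (battery string and static bypass switch): 1 − (1 − 0.759000)(1 − 0.946000) = 0.986986
Series ([0.997427] and [0.986986]): 0.997427 × 0.986986 = 0.984446
Parallel ([0.984446] and inverter): 1 − (1 − 0.984446)(1 − 0.883000) = 0.9982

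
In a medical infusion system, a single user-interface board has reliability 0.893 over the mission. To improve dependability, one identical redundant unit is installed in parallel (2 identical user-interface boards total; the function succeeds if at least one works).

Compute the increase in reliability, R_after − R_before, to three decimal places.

R_before = 0.893
R_after = 1 − (1 − 0.893)^2 = 0.989
ΔR = 0.989 − 0.893 = 0.096

0.096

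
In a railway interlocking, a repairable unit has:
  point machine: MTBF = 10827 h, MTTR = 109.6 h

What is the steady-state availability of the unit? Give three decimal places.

A(point machine) = MTBF/(MTBF+MTTR) = 10827/(10827+109.6) = 0.990

0.990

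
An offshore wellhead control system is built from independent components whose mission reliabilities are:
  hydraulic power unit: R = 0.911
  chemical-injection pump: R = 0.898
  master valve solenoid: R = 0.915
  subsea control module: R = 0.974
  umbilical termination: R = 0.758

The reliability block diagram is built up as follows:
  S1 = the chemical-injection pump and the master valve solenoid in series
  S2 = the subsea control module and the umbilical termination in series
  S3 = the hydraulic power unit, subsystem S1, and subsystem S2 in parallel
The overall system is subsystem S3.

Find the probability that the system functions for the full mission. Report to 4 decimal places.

0.9958

Series (chemical-injection pump and master valve solenoid): 0.898000 × 0.915000 = 0.821670
Series (subsea control module and umbilical termination): 0.974000 × 0.758000 = 0.738292
Parallel (hydraulic power unit, [0.821670], and [0.738292]): 1 − (1 − 0.911000)(1 − 0.821670)(1 − 0.738292) = 0.9958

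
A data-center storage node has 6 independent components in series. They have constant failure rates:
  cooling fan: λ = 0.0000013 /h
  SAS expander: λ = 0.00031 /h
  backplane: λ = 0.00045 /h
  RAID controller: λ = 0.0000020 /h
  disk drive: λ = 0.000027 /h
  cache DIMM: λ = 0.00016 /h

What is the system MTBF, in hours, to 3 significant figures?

1050

Series of exponential components: λ_sys = Σ λ_i
λ_sys = 0.0000013 + 0.00031 + 0.00045 + 0.0000020 + 0.000027 + 0.00016 = 9.5030e-04 /h
MTBF = 1 / λ_sys = 1050 h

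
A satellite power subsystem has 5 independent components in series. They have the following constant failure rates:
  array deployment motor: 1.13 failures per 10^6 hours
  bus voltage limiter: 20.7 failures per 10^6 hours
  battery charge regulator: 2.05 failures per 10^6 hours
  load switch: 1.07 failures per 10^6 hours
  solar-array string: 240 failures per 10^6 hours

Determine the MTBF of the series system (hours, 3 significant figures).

Series of exponential components: λ_sys = Σ λ_i
λ_sys = 0.00000113 + 0.0000207 + 0.00000205 + 0.00000107 + 0.000240 = 2.6495e-04 /h
MTBF = 1 / λ_sys = 3770 h

3770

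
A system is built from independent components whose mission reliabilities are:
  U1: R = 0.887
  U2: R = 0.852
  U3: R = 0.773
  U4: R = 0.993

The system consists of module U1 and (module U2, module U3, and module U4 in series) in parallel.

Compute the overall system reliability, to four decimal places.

Series (U2, U3, and U4): 0.852000 × 0.773000 × 0.993000 = 0.653986
Parallel (U1 and [0.653986]): 1 − (1 − 0.887000)(1 − 0.653986) = 0.9609

0.9609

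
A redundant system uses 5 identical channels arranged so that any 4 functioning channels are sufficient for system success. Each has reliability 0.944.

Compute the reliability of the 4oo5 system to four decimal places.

R = Σ_{i=4}^{5} C(5,i) p^i (1−p)^{5−i} with p = 0.944
C(5,4)·0.944^4·0.056^1 = 0.222355
C(5,5)·0.944^5·0.056^0 = 0.749652
Sum = 0.9720

0.9720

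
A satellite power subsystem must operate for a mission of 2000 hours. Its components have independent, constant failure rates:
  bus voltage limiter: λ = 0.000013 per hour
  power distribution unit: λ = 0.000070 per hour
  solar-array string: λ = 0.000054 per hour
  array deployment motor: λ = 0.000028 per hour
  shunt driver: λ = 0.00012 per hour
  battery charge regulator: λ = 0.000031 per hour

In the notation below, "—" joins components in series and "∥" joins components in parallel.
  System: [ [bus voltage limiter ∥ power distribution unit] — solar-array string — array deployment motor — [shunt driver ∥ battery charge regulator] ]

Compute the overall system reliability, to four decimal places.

0.8350

R(bus voltage limiter) = exp(−0.000013 × 2000) = 0.974335
R(power distribution unit) = exp(−0.000070 × 2000) = 0.869358
R(solar-array string) = exp(−0.000054 × 2000) = 0.897628
R(array deployment motor) = exp(−0.000028 × 2000) = 0.945539
R(shunt driver) = exp(−0.00012 × 2000) = 0.786628
R(battery charge regulator) = exp(−0.000031 × 2000) = 0.939883
Parallel (bus voltage limiter and power distribution unit): 1 − (1 − 0.974335)(1 − 0.869358) = 0.996647
Parallel (shunt driver and battery charge regulator): 1 − (1 − 0.786628)(1 − 0.939883) = 0.987173
Series ([0.996647], solar-array string, array deployment motor, and [0.987173]): 0.996647 × 0.897628 × 0.945539 × 0.987173 = 0.8350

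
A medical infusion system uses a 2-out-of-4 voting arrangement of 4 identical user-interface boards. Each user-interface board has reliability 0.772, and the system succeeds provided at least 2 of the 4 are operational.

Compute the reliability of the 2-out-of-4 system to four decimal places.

0.9607

R = Σ_{i=2}^{4} C(4,i) p^i (1−p)^{4−i} with p = 0.772
C(4,2)·0.772^2·0.228^2 = 0.185890
C(4,3)·0.772^3·0.228^1 = 0.419611
C(4,4)·0.772^4·0.228^0 = 0.355197
Sum = 0.9607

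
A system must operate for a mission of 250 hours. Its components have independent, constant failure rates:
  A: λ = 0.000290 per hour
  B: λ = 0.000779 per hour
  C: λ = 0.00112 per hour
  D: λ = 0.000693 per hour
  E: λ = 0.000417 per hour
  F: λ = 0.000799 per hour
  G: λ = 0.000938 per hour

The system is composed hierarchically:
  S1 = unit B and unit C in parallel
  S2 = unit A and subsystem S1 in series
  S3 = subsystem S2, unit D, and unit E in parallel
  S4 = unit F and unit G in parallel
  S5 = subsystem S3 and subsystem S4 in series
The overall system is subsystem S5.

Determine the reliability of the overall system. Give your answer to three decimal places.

R(A) = exp(−0.000290 × 250) = 0.93007
R(B) = exp(−0.000779 × 250) = 0.82304
R(C) = exp(−0.00112 × 250) = 0.75578
R(D) = exp(−0.000693 × 250) = 0.84093
R(E) = exp(−0.000417 × 250) = 0.90100
R(F) = exp(−0.000799 × 250) = 0.81894
R(G) = exp(−0.000938 × 250) = 0.79097
Parallel (B and C): 1 − (1 − 0.82304)(1 − 0.75578) = 0.95678
Series (A and [0.95678]): 0.93007 × 0.95678 = 0.88987
Parallel ([0.88987], D, and E): 1 − (1 − 0.88987)(1 − 0.84093)(1 − 0.90100) = 0.99827
Parallel (F and G): 1 − (1 − 0.81894)(1 − 0.79097) = 0.96215
Series ([0.99827] and [0.96215]): 0.99827 × 0.96215 = 0.960

0.960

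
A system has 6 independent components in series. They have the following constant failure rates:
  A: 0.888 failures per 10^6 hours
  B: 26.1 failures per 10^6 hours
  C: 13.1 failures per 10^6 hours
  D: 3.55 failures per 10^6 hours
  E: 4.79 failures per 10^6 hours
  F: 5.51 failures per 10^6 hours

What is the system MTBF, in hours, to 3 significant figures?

18500

Series of exponential components: λ_sys = Σ λ_i
λ_sys = 0.000000888 + 0.0000261 + 0.0000131 + 0.00000355 + 0.00000479 + 0.00000551 = 5.3938e-05 /h
MTBF = 1 / λ_sys = 18500 h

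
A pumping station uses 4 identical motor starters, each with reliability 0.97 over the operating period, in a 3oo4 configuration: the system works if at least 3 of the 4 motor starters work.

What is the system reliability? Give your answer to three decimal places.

R = Σ_{i=3}^{4} C(4,i) p^i (1−p)^{4−i} with p = 0.97
C(4,3)·0.97^3·0.03^1 = 0.10952
C(4,4)·0.97^4·0.03^0 = 0.88529
Sum = 0.995

0.995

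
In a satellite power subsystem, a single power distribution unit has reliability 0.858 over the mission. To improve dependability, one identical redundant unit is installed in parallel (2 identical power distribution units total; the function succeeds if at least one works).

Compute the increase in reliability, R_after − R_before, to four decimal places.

R_before = 0.858
R_after = 1 − (1 − 0.858)^2 = 0.9798
ΔR = 0.9798 − 0.858 = 0.1218

0.1218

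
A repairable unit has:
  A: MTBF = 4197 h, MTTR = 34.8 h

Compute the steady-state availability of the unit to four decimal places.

A(A) = MTBF/(MTBF+MTTR) = 4197/(4197+34.8) = 0.9918

0.9918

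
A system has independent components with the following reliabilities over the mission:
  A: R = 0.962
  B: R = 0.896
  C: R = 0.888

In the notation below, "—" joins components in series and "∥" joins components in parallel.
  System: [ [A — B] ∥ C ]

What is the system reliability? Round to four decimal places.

Series (A and B): 0.962000 × 0.896000 = 0.861952
Parallel ([0.861952] and C): 1 − (1 − 0.861952)(1 − 0.888000) = 0.9845

0.9845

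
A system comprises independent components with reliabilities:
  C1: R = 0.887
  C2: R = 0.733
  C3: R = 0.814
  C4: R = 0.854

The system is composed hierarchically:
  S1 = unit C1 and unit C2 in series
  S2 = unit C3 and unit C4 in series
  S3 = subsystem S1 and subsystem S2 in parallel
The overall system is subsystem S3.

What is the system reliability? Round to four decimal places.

Series (C1 and C2): 0.887000 × 0.733000 = 0.650171
Series (C3 and C4): 0.814000 × 0.854000 = 0.695156
Parallel ([0.650171] and [0.695156]): 1 − (1 − 0.650171)(1 − 0.695156) = 0.8934

0.8934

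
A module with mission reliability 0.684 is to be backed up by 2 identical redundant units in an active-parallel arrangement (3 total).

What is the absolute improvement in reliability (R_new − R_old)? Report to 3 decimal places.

0.284

R_before = 0.684
R_after = 1 − (1 − 0.684)^3 = 0.968
ΔR = 0.968 − 0.684 = 0.284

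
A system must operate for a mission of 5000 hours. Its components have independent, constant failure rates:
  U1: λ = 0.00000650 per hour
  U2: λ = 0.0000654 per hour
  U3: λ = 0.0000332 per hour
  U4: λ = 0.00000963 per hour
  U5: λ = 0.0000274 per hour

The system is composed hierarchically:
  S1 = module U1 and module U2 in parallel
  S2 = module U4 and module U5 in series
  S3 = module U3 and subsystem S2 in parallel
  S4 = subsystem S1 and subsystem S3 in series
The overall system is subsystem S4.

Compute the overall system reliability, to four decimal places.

R(U1) = exp(−0.00000650 × 5000) = 0.968022
R(U2) = exp(−0.0000654 × 5000) = 0.721084
R(U3) = exp(−0.0000332 × 5000) = 0.847046
R(U4) = exp(−0.00000963 × 5000) = 0.952991
R(U5) = exp(−0.0000274 × 5000) = 0.871970
Parallel (U1 and U2): 1 − (1 − 0.968022)(1 − 0.721084) = 0.991081
Series (U4 and U5): 0.952991 × 0.871970 = 0.830980
Parallel (U3 and [0.830980]): 1 − (1 − 0.847046)(1 − 0.830980) = 0.974148
Series ([0.991081] and [0.974148]): 0.991081 × 0.974148 = 0.9655

0.9655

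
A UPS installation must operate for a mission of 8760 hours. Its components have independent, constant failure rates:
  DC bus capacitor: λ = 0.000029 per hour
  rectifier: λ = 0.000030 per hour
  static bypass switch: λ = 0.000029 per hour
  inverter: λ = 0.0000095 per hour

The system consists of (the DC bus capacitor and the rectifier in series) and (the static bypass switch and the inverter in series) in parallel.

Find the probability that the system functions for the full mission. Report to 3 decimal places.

0.884

R(DC bus capacitor) = exp(−0.000029 × 8760) = 0.77566
R(rectifier) = exp(−0.000030 × 8760) = 0.76890
R(static bypass switch) = exp(−0.000029 × 8760) = 0.77566
R(inverter) = exp(−0.0000095 × 8760) = 0.92015
Series (DC bus capacitor and rectifier): 0.77566 × 0.76890 = 0.59640
Series (static bypass switch and inverter): 0.77566 × 0.92015 = 0.71372
Parallel ([0.59640] and [0.71372]): 1 − (1 − 0.59640)(1 − 0.71372) = 0.884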